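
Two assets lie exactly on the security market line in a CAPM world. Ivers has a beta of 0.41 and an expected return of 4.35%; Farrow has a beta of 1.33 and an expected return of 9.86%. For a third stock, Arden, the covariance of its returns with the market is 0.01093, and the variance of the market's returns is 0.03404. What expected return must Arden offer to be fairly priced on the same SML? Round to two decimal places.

MRP = (9.86% − 4.35%) / (1.33 − 0.41) = 5.9891%
R_f = 4.35% − 0.41 × 5.9891% = 1.8945%
β_Arden = Cov / Var(R_m) = 0.01093 / 0.03404 = 0.3211
E(R_Arden) = R_f + β × MRP = 1.8945% + 0.3211 × 5.9891% = 3.82%

3.82%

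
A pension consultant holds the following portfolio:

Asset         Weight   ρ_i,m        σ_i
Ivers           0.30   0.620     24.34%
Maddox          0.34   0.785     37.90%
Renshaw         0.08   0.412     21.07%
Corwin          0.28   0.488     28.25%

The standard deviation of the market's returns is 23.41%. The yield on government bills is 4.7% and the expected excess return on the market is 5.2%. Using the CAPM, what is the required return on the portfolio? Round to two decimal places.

β_Ivers = 0.620 × 24.34% / 23.41% = 0.6446
β_Maddox = 0.785 × 37.90% / 23.41% = 1.2709
β_Renshaw = 0.412 × 21.07% / 23.41% = 0.3708
β_Corwin = 0.488 × 28.25% / 23.41% = 0.5889
β_P = Σ w_i β_i = 0.30×0.6446 + 0.34×1.2709 + 0.08×0.3708 + 0.28×0.5889 = 0.8200
E(R_P) = R_f + β_P × MRP = 4.7% + 0.8200 × 5.2% = 8.96%

8.96%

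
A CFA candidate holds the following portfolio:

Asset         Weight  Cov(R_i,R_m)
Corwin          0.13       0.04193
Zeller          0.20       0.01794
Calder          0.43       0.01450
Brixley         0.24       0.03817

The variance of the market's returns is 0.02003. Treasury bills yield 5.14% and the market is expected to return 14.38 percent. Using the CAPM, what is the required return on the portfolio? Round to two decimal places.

β_Corwin = 0.04193 / 0.02003 = 2.0934
β_Zeller = 0.01794 / 0.02003 = 0.8957
β_Calder = 0.01450 / 0.02003 = 0.7239
β_Brixley = 0.03817 / 0.02003 = 1.9056
β_P = Σ w_i β_i = 0.13×2.0934 + 0.20×0.8957 + 0.43×0.7239 + 0.24×1.9056 = 1.2199
MRP = 14.38% − 5.14% = 9.24%
E(R_P) = R_f + β_P × MRP = 5.14% + 1.2199 × 9.24% = 16.41%

16.41%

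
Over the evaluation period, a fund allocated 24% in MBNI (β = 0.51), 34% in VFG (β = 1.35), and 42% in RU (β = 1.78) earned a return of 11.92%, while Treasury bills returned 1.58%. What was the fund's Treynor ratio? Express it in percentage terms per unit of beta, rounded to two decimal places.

β_P = 0.24×0.51 + 0.34×1.35 + 0.42×1.78 = 1.3290
Treynor = (R_P − R_f) / β_P = (11.92% − 1.58%) / 1.3290 = 10.34% / 1.3290 = 7.78%

7.78%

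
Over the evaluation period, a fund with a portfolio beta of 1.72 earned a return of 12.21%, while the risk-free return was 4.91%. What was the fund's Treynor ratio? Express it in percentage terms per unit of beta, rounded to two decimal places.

4.24%

Treynor = (R_P − R_f) / β_P = (12.21% − 4.91%) / 1.7200 = 7.30% / 1.7200 = 4.24%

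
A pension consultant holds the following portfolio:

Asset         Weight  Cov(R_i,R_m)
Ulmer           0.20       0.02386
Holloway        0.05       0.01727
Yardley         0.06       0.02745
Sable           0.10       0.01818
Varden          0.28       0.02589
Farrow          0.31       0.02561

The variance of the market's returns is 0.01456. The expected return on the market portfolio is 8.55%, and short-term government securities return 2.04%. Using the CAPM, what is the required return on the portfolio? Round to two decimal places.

β_Ulmer = 0.02386 / 0.01456 = 1.6387
β_Holloway = 0.01727 / 0.01456 = 1.1861
β_Yardley = 0.02745 / 0.01456 = 1.8853
β_Sable = 0.01818 / 0.01456 = 1.2486
β_Varden = 0.02589 / 0.01456 = 1.7782
β_Farrow = 0.02561 / 0.01456 = 1.7589
β_P = Σ w_i β_i = 0.20×1.6387 + 0.05×1.1861 + 0.06×1.8853 + 0.10×1.2486 + 0.28×1.7782 + 0.31×1.7589 = 1.6682
MRP = 8.55% − 2.04% = 6.51%
E(R_P) = R_f + β_P × MRP = 2.04% + 1.6682 × 6.51% = 12.90%

12.90%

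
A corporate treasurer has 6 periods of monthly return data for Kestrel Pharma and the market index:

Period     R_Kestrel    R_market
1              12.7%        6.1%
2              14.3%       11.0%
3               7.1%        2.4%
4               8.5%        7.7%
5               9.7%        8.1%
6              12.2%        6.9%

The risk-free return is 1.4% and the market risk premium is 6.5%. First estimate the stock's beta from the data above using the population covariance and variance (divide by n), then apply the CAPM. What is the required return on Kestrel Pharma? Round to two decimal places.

5.72%

Mean R_i = (12.7 + 14.3 + 7.1 + 8.5 + 9.7 + 12.2) / 6 = 10.7500%
Mean R_m = (6.1 + 11.0 + 2.4 + 7.7 + 8.1 + 6.9) / 6 = 7.0333%
Σ(R_i − R̄_i)(R_m − R̄_m) = 26.3600  ⇒  Cov = 26.3600 / 6 = 4.3933
Σ(R_m − R̄_m)² = 39.6733  ⇒  Var(R_m) = 39.6733 / 6 = 6.6122
β = Cov / Var(R_m) = 4.3933 / 6.6122 = 0.6644
E(R) = R_f + β × MRP = 1.4% + 0.6644 × 6.5% = 5.72%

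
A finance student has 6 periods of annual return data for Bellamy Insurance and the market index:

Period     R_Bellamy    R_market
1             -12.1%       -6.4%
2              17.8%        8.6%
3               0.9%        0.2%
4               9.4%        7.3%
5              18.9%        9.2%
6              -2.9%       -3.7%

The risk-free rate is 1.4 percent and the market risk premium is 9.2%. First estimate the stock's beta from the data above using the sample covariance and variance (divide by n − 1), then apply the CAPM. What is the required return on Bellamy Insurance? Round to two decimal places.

Mean R_i = (-12.1 + 17.8 + 0.9 + 9.4 + 18.9 − 2.9) / 6 = 5.3333%
Mean R_m = (-6.4 + 8.6 + 0.2 + 7.3 + 9.2 − 3.7) / 6 = 2.5333%
Σ(R_i − R̄_i)(R_m − R̄_m) = 402.8633  ⇒  Cov = 402.8633 / 5 = 80.5727
Σ(R_m − R̄_m)² = 228.0733  ⇒  Var(R_m) = 228.0733 / 5 = 45.6147
β = Cov / Var(R_m) = 80.5727 / 45.6147 = 1.7664
E(R) = R_f + β × MRP = 1.4% + 1.7664 × 9.2% = 17.65%

17.65%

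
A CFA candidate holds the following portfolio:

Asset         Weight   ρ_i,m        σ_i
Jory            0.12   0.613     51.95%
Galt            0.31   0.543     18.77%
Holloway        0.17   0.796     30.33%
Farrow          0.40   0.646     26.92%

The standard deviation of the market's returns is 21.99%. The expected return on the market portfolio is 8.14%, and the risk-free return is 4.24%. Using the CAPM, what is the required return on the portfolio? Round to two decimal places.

β_Jory = 0.613 × 51.95% / 21.99% = 1.4482
β_Galt = 0.543 × 18.77% / 21.99% = 0.4635
β_Holloway = 0.796 × 30.33% / 21.99% = 1.0979
β_Farrow = 0.646 × 26.92% / 21.99% = 0.7908
β_P = Σ w_i β_i = 0.12×1.4482 + 0.31×0.4635 + 0.17×1.0979 + 0.40×0.7908 = 0.8204
MRP = 8.14% − 4.24% = 3.90%
E(R_P) = R_f + β_P × MRP = 4.24% + 0.8204 × 3.90% = 7.44%

7.44%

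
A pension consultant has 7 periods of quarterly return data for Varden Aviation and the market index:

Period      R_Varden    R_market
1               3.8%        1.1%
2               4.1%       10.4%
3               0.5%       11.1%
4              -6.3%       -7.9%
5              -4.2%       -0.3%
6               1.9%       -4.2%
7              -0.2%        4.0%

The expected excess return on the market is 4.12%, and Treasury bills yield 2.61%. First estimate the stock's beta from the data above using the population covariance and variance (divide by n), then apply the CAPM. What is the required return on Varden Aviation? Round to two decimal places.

3.92%

Mean R_i = (3.8 + 4.1 + 0.5 − 6.3 − 4.2 + 1.9 − 0.2) / 7 = -0.0571%
Mean R_m = (1.1 + 10.4 + 11.1 − 7.9 − 0.3 − 4.2 + 4.0) / 7 = 2.0286%
Σ(R_i − R̄_i)(R_m − R̄_m) = 95.4314  ⇒  Cov = 95.4314 / 7 = 13.6331
Σ(R_m − R̄_m)² = 299.9143  ⇒  Var(R_m) = 299.9143 / 7 = 42.8449
β = Cov / Var(R_m) = 13.6331 / 42.8449 = 0.3182
E(R) = R_f + β × MRP = 2.61% + 0.3182 × 4.12% = 3.92%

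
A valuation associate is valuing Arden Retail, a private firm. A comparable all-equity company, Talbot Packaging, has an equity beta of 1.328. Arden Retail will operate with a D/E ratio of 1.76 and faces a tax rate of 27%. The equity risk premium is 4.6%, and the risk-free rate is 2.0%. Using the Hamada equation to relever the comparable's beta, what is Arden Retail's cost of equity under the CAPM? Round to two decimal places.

15.96%

β_L = β_U × [1 + (1 − t)(D/E)] = 1.328 × [1 + (1 − 0.27) × 1.76]
    = 1.328 × [1 + 0.73 × 1.76] = 1.328 × 2.2848 = 3.0342
E(R) = R_f + β_L × MRP = 2.0% + 3.0342 × 4.6% = 15.96%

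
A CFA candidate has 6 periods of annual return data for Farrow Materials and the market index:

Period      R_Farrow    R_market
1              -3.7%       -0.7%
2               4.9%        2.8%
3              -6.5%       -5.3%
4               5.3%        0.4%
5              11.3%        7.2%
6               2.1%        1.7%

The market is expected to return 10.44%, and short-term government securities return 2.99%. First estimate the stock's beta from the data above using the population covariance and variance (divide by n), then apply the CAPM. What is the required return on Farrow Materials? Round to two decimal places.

Mean R_i = (-3.7 + 4.9 − 6.5 + 5.3 + 11.3 + 2.1) / 6 = 2.2333%
Mean R_m = (-0.7 + 2.8 − 5.3 + 0.4 + 7.2 + 1.7) / 6 = 1.0167%
Σ(R_i − R̄_i)(R_m − R̄_m) = 124.1867  ⇒  Cov = 124.1867 / 6 = 20.6978
Σ(R_m − R̄_m)² = 85.1083  ⇒  Var(R_m) = 85.1083 / 6 = 14.1847
β = Cov / Var(R_m) = 20.6978 / 14.1847 = 1.4592
MRP = 10.44% − 2.99% = 7.45%
E(R) = R_f + β × MRP = 2.99% + 1.4592 × 7.45% = 13.86%

13.86%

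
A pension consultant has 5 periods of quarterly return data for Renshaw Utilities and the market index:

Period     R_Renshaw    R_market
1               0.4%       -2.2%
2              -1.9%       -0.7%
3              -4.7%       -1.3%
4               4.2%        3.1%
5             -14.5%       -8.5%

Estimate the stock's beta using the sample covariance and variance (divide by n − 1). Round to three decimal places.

Mean R_i = (0.4 − 1.9 − 4.7 + 4.2 − 14.5) / 5 = -3.3000%
Mean R_m = (-2.2 − 0.7 − 1.3 + 3.1 − 8.5) / 5 = -1.9200%
Σ(R_i − R̄_i)(R_m − R̄_m) = 111.1500  ⇒  Cov = 111.1500 / 4 = 27.7875
Σ(R_m − R̄_m)² = 70.4480  ⇒  Var(R_m) = 70.4480 / 4 = 17.6120
β = Cov / Var(R_m) = 27.7875 / 17.6120 = 1.5778

1.578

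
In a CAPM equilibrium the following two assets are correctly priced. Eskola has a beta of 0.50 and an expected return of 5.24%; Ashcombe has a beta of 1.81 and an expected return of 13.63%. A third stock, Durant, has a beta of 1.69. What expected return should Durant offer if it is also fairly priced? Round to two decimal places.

MRP (SML slope) = (13.63% − 5.24%) / (1.81 − 0.50) = 8.39% / 1.31 = 6.4046%
R_f (intercept) = 5.24% − 0.50 × 6.4046% = 2.0377%
E(R_Durant) = R_f + β × MRP = 2.0377% + 1.69 × 6.4046% = 12.86%

12.86%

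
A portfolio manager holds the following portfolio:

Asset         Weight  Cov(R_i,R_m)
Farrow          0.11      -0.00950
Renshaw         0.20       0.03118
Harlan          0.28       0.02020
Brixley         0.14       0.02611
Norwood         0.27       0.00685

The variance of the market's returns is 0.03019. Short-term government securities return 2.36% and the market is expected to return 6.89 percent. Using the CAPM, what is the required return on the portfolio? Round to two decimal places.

4.81%

β_Farrow = -0.00950 / 0.03019 = -0.3147
β_Renshaw = 0.03118 / 0.03019 = 1.0328
β_Harlan = 0.02020 / 0.03019 = 0.6691
β_Brixley = 0.02611 / 0.03019 = 0.8649
β_Norwood = 0.00685 / 0.03019 = 0.2269
β_P = Σ w_i β_i = 0.11×-0.3147 + 0.20×1.0328 + 0.28×0.6691 + 0.14×0.8649 + 0.27×0.2269 = 0.5416
MRP = 6.89% − 2.36% = 4.53%
E(R_P) = R_f + β_P × MRP = 2.36% + 0.5416 × 4.53% = 4.81%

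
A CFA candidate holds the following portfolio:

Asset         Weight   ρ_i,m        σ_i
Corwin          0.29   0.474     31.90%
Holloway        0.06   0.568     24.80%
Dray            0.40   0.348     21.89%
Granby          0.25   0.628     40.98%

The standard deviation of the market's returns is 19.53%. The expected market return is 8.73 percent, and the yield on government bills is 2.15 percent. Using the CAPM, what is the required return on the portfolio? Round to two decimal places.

β_Corwin = 0.474 × 31.90% / 19.53% = 0.7742
β_Holloway = 0.568 × 24.80% / 19.53% = 0.7213
β_Dray = 0.348 × 21.89% / 19.53% = 0.3901
β_Granby = 0.628 × 40.98% / 19.53% = 1.3177
β_P = Σ w_i β_i = 0.29×0.7742 + 0.06×0.7213 + 0.40×0.3901 + 0.25×1.3177 = 0.7533
MRP = 8.73% − 2.15% = 6.58%
E(R_P) = R_f + β_P × MRP = 2.15% + 0.7533 × 6.58% = 7.11%

7.11%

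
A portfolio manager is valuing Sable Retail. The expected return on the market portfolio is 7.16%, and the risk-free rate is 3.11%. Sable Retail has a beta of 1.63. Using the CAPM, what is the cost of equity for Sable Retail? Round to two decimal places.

Market risk premium = E(R_m) − R_f = 7.16% − 3.11% = 4.05%
E(R) = R_f + β × MRP = 3.11% + 1.63 × 4.05% = 9.71%

9.71%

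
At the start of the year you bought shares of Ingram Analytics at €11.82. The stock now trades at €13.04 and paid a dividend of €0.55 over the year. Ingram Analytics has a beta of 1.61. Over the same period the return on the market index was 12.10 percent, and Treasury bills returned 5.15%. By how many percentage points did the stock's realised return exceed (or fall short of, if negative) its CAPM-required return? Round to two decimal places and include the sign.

-1.36%

Realised HPR = (P1 + D1 − P0) / P0 = (13.04 + 0.55 − 11.82) / 11.82 = 1.77 / 11.82 = 14.9746%
MRP = 12.10% − 5.15% = 6.95%
CAPM required = R_f + β·MRP = 5.15% + 1.61 × 6.95% = 16.3395%
α = realised − required = 14.9746% − 16.3395% = -1.36%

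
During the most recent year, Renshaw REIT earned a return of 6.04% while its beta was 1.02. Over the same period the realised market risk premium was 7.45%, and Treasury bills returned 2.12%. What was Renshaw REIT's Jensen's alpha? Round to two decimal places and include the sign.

CAPM benchmark = R_f + β(R_m − R_f) = 2.12% + 1.02 × 7.45% = 9.7190%
α = actual − benchmark = 6.04% − 9.7190% = -3.68%

-3.68%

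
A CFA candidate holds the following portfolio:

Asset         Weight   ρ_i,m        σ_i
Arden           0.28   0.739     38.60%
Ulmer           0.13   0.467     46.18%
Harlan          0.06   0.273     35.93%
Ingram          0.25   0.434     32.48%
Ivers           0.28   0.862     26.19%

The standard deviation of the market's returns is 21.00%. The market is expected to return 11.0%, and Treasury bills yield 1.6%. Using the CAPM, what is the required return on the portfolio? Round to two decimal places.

β_Arden = 0.739 × 38.60% / 21.00% = 1.3584
β_Ulmer = 0.467 × 46.18% / 21.00% = 1.0270
β_Harlan = 0.273 × 35.93% / 21.00% = 0.4671
β_Ingram = 0.434 × 32.48% / 21.00% = 0.6713
β_Ivers = 0.862 × 26.19% / 21.00% = 1.0750
β_P = Σ w_i β_i = 0.28×1.3584 + 0.13×1.0270 + 0.06×0.4671 + 0.25×0.6713 + 0.28×1.0750 = 1.0107
MRP = 11.0% − 1.6% = 9.40%
E(R_P) = R_f + β_P × MRP = 1.6% + 1.0107 × 9.4% = 11.10%

11.10%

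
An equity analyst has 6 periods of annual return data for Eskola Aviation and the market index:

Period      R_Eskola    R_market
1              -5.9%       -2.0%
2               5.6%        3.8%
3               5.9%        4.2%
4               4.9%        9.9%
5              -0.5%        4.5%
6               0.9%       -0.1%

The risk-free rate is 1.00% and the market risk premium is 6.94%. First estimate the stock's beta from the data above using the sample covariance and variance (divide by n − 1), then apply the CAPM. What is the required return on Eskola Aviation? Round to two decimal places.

6.44%

Mean R_i = (-5.9 + 5.6 + 5.9 + 4.9 − 0.5 + 0.9) / 6 = 1.8167%
Mean R_m = (-2.0 + 3.8 + 4.2 + 9.9 + 4.5 − 0.1) / 6 = 3.3833%
Σ(R_i − R̄_i)(R_m − R̄_m) = 67.1517  ⇒  Cov = 67.1517 / 5 = 13.4303
Σ(R_m − R̄_m)² = 85.6683  ⇒  Var(R_m) = 85.6683 / 5 = 17.1337
β = Cov / Var(R_m) = 13.4303 / 17.1337 = 0.7839
E(R) = R_f + β × MRP = 1.00% + 0.7839 × 6.94% = 6.44%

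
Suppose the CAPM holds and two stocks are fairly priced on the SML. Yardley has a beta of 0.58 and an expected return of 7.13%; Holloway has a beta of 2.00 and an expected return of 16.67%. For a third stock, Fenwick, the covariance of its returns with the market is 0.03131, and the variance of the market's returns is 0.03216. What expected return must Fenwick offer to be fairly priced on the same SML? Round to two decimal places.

9.77%

MRP = (16.67% − 7.13%) / (2.00 − 0.58) = 6.7183%
R_f = 7.13% − 0.58 × 6.7183% = 3.2334%
β_Fenwick = Cov / Var(R_m) = 0.03131 / 0.03216 = 0.9736
E(R_Fenwick) = R_f + β × MRP = 3.2334% + 0.9736 × 6.7183% = 9.77%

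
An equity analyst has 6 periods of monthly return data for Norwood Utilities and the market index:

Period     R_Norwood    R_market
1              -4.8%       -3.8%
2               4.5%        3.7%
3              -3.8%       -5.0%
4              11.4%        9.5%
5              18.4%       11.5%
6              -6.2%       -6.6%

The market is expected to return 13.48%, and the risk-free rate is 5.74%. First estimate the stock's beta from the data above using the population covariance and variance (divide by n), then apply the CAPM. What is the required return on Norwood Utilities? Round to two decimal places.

15.50%

Mean R_i = (-4.8 + 4.5 − 3.8 + 11.4 + 18.4 − 6.2) / 6 = 3.2500%
Mean R_m = (-3.8 + 3.7 − 5.0 + 9.5 + 11.5 − 6.6) / 6 = 1.5500%
Σ(R_i − R̄_i)(R_m − R̄_m) = 384.4850  ⇒  Cov = 384.4850 / 6 = 64.0808
Σ(R_m − R̄_m)² = 304.7750  ⇒  Var(R_m) = 304.7750 / 6 = 50.7958
β = Cov / Var(R_m) = 64.0808 / 50.7958 = 1.2615
MRP = 13.48% − 5.74% = 7.74%
E(R) = R_f + β × MRP = 5.74% + 1.2615 × 7.74% = 15.50%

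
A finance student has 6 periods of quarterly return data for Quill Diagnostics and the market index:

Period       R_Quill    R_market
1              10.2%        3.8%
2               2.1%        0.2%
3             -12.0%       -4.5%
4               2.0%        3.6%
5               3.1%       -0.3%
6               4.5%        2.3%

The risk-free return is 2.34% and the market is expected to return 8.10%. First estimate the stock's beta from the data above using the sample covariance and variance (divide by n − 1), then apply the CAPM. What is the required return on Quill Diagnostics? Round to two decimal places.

Mean R_i = (10.2 + 2.1 − 12.0 + 2.0 + 3.1 + 4.5) / 6 = 1.6500%
Mean R_m = (3.8 + 0.2 − 4.5 + 3.6 − 0.3 + 2.3) / 6 = 0.8500%
Σ(R_i − R̄_i)(R_m − R̄_m) = 101.3850  ⇒  Cov = 101.3850 / 5 = 20.2770
Σ(R_m − R̄_m)² = 48.7350  ⇒  Var(R_m) = 48.7350 / 5 = 9.7470
β = Cov / Var(R_m) = 20.2770 / 9.7470 = 2.0803
MRP = 8.10% − 2.34% = 5.76%
E(R) = R_f + β × MRP = 2.34% + 2.0803 × 5.76% = 14.32%

14.32%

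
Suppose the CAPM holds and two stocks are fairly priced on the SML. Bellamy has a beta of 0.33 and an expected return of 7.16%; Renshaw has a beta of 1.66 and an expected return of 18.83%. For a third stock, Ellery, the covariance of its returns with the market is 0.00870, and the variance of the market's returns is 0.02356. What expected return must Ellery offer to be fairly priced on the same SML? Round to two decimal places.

MRP = (18.83% − 7.16%) / (1.66 − 0.33) = 8.7744%
R_f = 7.16% − 0.33 × 8.7744% = 4.2644%
β_Ellery = Cov / Var(R_m) = 0.00870 / 0.02356 = 0.3693
E(R_Ellery) = R_f + β × MRP = 4.2644% + 0.3693 × 8.7744% = 7.50%

7.50%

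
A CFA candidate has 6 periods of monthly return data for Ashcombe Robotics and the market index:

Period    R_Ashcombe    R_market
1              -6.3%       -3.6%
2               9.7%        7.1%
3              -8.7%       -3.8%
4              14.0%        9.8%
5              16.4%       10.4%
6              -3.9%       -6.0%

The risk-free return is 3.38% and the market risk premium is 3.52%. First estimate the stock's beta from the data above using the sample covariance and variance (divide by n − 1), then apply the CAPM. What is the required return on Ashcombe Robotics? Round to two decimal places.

Mean R_i = (-6.3 + 9.7 − 8.7 + 14.0 + 16.4 − 3.9) / 6 = 3.5333%
Mean R_m = (-3.6 + 7.1 − 3.8 + 9.8 + 10.4 − 6.0) / 6 = 2.3167%
Σ(R_i − R̄_i)(R_m − R̄_m) = 406.6567  ⇒  Cov = 406.6567 / 5 = 81.3313
Σ(R_m − R̄_m)² = 285.8083  ⇒  Var(R_m) = 285.8083 / 5 = 57.1617
β = Cov / Var(R_m) = 81.3313 / 57.1617 = 1.4228
E(R) = R_f + β × MRP = 3.38% + 1.4228 × 3.52% = 8.39%

8.39%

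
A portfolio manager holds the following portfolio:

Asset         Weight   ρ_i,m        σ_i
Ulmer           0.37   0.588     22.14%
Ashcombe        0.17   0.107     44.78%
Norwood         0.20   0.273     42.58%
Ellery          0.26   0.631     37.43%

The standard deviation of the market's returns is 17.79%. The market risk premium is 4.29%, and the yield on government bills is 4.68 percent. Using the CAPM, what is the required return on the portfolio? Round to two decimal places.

β_Ulmer = 0.588 × 22.14% / 17.79% = 0.7318
β_Ashcombe = 0.107 × 44.78% / 17.79% = 0.2693
β_Norwood = 0.273 × 42.58% / 17.79% = 0.6534
β_Ellery = 0.631 × 37.43% / 17.79% = 1.3276
β_P = Σ w_i β_i = 0.37×0.7318 + 0.17×0.2693 + 0.20×0.6534 + 0.26×1.3276 = 0.7924
E(R_P) = R_f + β_P × MRP = 4.68% + 0.7924 × 4.29% = 8.08%

8.08%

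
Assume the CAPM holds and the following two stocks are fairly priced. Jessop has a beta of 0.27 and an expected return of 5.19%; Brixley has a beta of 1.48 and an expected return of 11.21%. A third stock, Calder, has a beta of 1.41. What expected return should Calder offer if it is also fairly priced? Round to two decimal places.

10.86%

MRP (SML slope) = (11.21% − 5.19%) / (1.48 − 0.27) = 6.02% / 1.21 = 4.9752%
R_f (intercept) = 5.19% − 0.27 × 4.9752% = 3.8467%
E(R_Calder) = R_f + β × MRP = 3.8467% + 1.41 × 4.9752% = 10.86%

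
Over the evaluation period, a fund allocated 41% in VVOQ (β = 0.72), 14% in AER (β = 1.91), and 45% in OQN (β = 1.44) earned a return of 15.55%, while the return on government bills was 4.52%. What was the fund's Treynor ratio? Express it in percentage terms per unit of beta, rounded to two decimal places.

9.11%

β_P = 0.41×0.72 + 0.14×1.91 + 0.45×1.44 = 1.2106
Treynor = (R_P − R_f) / β_P = (15.55% − 4.52%) / 1.2106 = 11.03% / 1.2106 = 9.11%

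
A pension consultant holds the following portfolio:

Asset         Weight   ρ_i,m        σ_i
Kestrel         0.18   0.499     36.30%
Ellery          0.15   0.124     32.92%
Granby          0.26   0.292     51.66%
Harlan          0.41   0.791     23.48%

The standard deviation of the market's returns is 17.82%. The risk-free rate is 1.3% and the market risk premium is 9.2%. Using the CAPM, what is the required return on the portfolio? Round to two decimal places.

β_Kestrel = 0.499 × 36.30% / 17.82% = 1.0165
β_Ellery = 0.124 × 32.92% / 17.82% = 0.2291
β_Granby = 0.292 × 51.66% / 17.82% = 0.8465
β_Harlan = 0.791 × 23.48% / 17.82% = 1.0422
β_P = Σ w_i β_i = 0.18×1.0165 + 0.15×0.2291 + 0.26×0.8465 + 0.41×1.0422 = 0.8647
E(R_P) = R_f + β_P × MRP = 1.3% + 0.8647 × 9.2% = 9.26%

9.26%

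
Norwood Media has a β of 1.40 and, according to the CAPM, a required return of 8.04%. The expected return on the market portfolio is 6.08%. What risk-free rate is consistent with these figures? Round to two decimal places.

1.18%

E(R) = R_f + β(E(R_m) − R_f) = R_f(1 − β) + β·E(R_m)
8.04% = R_f × (1 − 1.40) + 1.40 × 6.08%
8.04% = R_f × -0.40 + 8.5120%
R_f = (8.04% − 8.5120%) / -0.40 = 1.18%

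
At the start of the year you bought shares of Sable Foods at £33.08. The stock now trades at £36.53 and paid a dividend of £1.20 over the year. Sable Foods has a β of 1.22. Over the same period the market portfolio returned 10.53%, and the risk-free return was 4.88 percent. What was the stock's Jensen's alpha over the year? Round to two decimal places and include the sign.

+2.28%

Realised HPR = (P1 + D1 − P0) / P0 = (36.53 + 1.20 − 33.08) / 33.08 = 4.65 / 33.08 = 14.0568%
MRP = 10.53% − 4.88% = 5.65%
CAPM required = R_f + β·MRP = 4.88% + 1.22 × 5.65% = 11.7730%
α = realised − required = 14.0568% − 11.7730% = +2.28%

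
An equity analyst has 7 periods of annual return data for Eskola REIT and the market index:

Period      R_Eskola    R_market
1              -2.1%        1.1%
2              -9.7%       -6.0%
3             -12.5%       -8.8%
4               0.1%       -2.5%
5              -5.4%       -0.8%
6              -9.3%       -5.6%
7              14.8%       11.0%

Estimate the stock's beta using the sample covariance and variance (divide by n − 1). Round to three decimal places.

Mean R_i = (-2.1 − 9.7 − 12.5 + 0.1 − 5.4 − 9.3 + 14.8) / 7 = -3.4429%
Mean R_m = (1.1 − 6.0 − 8.8 − 2.5 − 0.8 − 5.6 + 11.0) / 7 = -1.6571%
Σ(R_i − R̄_i)(R_m − R̄_m) = 344.9029  ⇒  Cov = 344.9029 / 6 = 57.4838
Σ(R_m − R̄_m)² = 254.6771  ⇒  Var(R_m) = 254.6771 / 6 = 42.4462
β = Cov / Var(R_m) = 57.4838 / 42.4462 = 1.3543

1.354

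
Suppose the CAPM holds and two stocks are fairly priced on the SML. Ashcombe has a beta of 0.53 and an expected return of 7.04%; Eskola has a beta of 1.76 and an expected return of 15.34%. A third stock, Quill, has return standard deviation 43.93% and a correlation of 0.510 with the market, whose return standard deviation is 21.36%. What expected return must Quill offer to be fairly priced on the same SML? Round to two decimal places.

10.54%

MRP = (15.34% − 7.04%) / (1.76 − 0.53) = 6.7480%
R_f = 7.04% − 0.53 × 6.7480% = 3.4636%
β_Quill = ρ·σ_i/σ_m = 0.510 × 43.93 / 21.36 = 1.0489
E(R_Quill) = R_f + β × MRP = 3.4636% + 1.0489 × 6.7480% = 10.54%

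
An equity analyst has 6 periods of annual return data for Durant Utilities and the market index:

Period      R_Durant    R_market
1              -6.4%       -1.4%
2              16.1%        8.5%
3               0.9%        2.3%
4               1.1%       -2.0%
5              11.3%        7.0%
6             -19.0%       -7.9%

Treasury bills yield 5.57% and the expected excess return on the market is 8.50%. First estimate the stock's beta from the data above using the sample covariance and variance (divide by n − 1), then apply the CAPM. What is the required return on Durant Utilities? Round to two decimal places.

22.34%

Mean R_i = (-6.4 + 16.1 + 0.9 + 1.1 + 11.3 − 19.0) / 6 = 0.6667%
Mean R_m = (-1.4 + 8.5 + 2.3 − 2.0 + 7.0 − 7.9) / 6 = 1.0833%
Σ(R_i − R̄_i)(R_m − R̄_m) = 370.5467  ⇒  Cov = 370.5467 / 5 = 74.1093
Σ(R_m − R̄_m)² = 187.8683  ⇒  Var(R_m) = 187.8683 / 5 = 37.5737
β = Cov / Var(R_m) = 74.1093 / 37.5737 = 1.9724
E(R) = R_f + β × MRP = 5.57% + 1.9724 × 8.50% = 22.34%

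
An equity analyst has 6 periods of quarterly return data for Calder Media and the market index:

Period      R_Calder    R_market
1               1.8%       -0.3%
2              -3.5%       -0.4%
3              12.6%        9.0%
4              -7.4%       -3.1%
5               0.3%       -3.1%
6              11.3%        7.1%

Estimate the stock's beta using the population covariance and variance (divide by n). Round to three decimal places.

1.414

Mean R_i = (1.8 − 3.5 + 12.6 − 7.4 + 0.3 + 11.3) / 6 = 2.5167%
Mean R_m = (-0.3 − 0.4 + 9.0 − 3.1 − 3.1 + 7.1) / 6 = 1.5333%
Σ(R_i − R̄_i)(R_m − R̄_m) = 193.3467  ⇒  Cov = 193.3467 / 6 = 32.2245
Σ(R_m − R̄_m)² = 136.7733  ⇒  Var(R_m) = 136.7733 / 6 = 22.7956
β = Cov / Var(R_m) = 32.2245 / 22.7956 = 1.4136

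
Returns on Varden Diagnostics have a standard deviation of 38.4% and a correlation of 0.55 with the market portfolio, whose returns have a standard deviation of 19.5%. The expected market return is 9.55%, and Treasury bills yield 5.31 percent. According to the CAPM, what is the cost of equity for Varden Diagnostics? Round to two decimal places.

β = ρ × σ_i / σ_m = 0.55 × 38.4% / 19.5% = 1.0831
MRP = 9.55% − 5.31% = 4.24%
E(R) = 5.31% + 1.0831 × 4.24% = 9.90%

9.90%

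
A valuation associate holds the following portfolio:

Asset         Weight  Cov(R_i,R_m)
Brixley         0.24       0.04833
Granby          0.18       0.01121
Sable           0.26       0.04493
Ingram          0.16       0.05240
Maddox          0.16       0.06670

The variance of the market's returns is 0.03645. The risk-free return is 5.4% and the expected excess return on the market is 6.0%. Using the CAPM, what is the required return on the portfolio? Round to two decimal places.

β_Brixley = 0.04833 / 0.03645 = 1.3259
β_Granby = 0.01121 / 0.03645 = 0.3075
β_Sable = 0.04493 / 0.03645 = 1.2326
β_Ingram = 0.05240 / 0.03645 = 1.4376
β_Maddox = 0.06670 / 0.03645 = 1.8299
β_P = Σ w_i β_i = 0.24×1.3259 + 0.18×0.3075 + 0.26×1.2326 + 0.16×1.4376 + 0.16×1.8299 = 1.2168
E(R_P) = R_f + β_P × MRP = 5.4% + 1.2168 × 6.0% = 12.70%

12.70%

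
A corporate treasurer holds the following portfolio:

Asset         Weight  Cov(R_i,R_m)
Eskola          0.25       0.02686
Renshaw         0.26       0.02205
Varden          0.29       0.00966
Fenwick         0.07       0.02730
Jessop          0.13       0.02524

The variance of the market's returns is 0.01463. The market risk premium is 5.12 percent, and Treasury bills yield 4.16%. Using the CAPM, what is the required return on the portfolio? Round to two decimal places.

β_Eskola = 0.02686 / 0.01463 = 1.8360
β_Renshaw = 0.02205 / 0.01463 = 1.5072
β_Varden = 0.00966 / 0.01463 = 0.6603
β_Fenwick = 0.02730 / 0.01463 = 1.8660
β_Jessop = 0.02524 / 0.01463 = 1.7252
β_P = Σ w_i β_i = 0.25×1.8360 + 0.26×1.5072 + 0.29×0.6603 + 0.07×1.8660 + 0.13×1.7252 = 1.3973
E(R_P) = R_f + β_P × MRP = 4.16% + 1.3973 × 5.12% = 11.31%

11.31%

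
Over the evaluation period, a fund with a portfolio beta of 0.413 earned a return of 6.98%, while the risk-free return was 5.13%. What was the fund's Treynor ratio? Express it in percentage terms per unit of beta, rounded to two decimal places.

Treynor = (R_P − R_f) / β_P = (6.98% − 5.13%) / 0.4130 = 1.85% / 0.4130 = 4.48%

4.48%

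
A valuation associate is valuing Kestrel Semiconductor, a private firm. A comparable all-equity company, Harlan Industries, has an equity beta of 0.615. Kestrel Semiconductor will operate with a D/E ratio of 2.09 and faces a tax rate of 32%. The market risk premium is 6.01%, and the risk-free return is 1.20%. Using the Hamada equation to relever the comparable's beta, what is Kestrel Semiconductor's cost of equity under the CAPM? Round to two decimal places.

β_L = β_U × [1 + (1 − t)(D/E)] = 0.615 × [1 + (1 − 0.32) × 2.09]
    = 0.615 × [1 + 0.68 × 2.09] = 0.615 × 2.4212 = 1.4890
E(R) = R_f + β_L × MRP = 1.20% + 1.4890 × 6.01% = 10.15%

10.15%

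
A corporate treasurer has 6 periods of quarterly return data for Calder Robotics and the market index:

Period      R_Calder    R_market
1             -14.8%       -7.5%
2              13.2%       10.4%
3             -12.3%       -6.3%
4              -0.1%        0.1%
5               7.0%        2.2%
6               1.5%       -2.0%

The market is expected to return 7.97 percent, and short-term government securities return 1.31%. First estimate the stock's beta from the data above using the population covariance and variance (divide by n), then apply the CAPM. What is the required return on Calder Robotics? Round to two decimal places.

11.88%

Mean R_i = (-14.8 + 13.2 − 12.3 − 0.1 + 7.0 + 1.5) / 6 = -0.9167%
Mean R_m = (-7.5 + 10.4 − 6.3 + 0.1 + 2.2 − 2.0) / 6 = -0.5167%
Σ(R_i − R̄_i)(R_m − R̄_m) = 335.3183  ⇒  Cov = 335.3183 / 6 = 55.8864
Σ(R_m − R̄_m)² = 211.3483  ⇒  Var(R_m) = 211.3483 / 6 = 35.2247
β = Cov / Var(R_m) = 55.8864 / 35.2247 = 1.5866
MRP = 7.97% − 1.31% = 6.66%
E(R) = R_f + β × MRP = 1.31% + 1.5866 × 6.66% = 11.88%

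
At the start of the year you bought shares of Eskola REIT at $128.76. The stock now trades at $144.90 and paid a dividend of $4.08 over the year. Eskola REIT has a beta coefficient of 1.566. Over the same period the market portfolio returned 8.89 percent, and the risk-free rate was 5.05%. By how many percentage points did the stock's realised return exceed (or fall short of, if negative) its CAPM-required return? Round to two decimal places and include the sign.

+4.64%

Realised HPR = (P1 + D1 − P0) / P0 = (144.90 + 4.08 − 128.76) / 128.76 = 20.22 / 128.76 = 15.7036%
MRP = 8.89% − 5.05% = 3.84%
CAPM required = R_f + β·MRP = 5.05% + 1.566 × 3.84% = 11.06344%
α = realised − required = 15.7036% − 11.06344% = +4.64%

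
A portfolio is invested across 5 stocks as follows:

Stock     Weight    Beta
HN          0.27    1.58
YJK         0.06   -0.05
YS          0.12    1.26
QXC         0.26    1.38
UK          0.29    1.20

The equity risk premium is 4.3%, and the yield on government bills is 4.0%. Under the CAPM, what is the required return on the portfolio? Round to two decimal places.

9.51%

β_P = Σ w_i β_i = 0.27×1.58 + 0.06×-0.05 + 0.12×1.26 + 0.26×1.38 + 0.29×1.20 = 1.2816
E(R_P) = R_f + β_P × MRP = 4.0% + 1.2816 × 4.3% = 9.51%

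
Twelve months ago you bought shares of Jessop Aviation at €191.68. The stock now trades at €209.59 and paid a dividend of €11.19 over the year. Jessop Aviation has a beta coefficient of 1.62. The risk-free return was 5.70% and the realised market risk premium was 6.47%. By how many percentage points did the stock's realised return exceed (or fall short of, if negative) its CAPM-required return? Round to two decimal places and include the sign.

-1.00%

Realised HPR = (P1 + D1 − P0) / P0 = (209.59 + 11.19 − 191.68) / 191.68 = 29.10 / 191.68 = 15.1816%
CAPM required = R_f + β·MRP = 5.70% + 1.62 × 6.47% = 16.1814%
α = realised − required = 15.1816% − 16.1814% = -1.00%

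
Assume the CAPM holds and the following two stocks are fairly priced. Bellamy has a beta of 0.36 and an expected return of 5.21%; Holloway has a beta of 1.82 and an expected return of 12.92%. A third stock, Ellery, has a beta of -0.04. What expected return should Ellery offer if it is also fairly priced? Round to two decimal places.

MRP (SML slope) = (12.92% − 5.21%) / (1.82 − 0.36) = 7.71% / 1.46 = 5.2808%
R_f (intercept) = 5.21% − 0.36 × 5.2808% = 3.3089%
E(R_Ellery) = R_f + β × MRP = 3.3089% + -0.04 × 5.2808% = 3.10%

3.10%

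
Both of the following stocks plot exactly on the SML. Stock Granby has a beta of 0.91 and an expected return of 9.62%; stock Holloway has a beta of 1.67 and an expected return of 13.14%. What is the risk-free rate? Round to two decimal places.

Both satisfy E(R) = R_f + β·MRP, so the slope of the SML is
MRP = (13.14% − 9.62%) / (1.67 − 0.91) = 3.52% / 0.76 = 4.6316%
R_f = E(R_Granby) − β_Granby·MRP = 9.62% − 0.91 × 4.6316% = 5.4052%

5.41%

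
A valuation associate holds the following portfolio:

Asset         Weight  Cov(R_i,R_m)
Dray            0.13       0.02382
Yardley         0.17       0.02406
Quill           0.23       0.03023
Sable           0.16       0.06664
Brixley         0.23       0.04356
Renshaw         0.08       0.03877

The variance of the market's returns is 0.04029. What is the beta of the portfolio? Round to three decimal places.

0.941

β_Dray = 0.02382 / 0.04029 = 0.5912
β_Yardley = 0.02406 / 0.04029 = 0.5972
β_Quill = 0.03023 / 0.04029 = 0.7503
β_Sable = 0.06664 / 0.04029 = 1.6540
β_Brixley = 0.04356 / 0.04029 = 1.0812
β_Renshaw = 0.03877 / 0.04029 = 0.9623
β_P = Σ w_i β_i = 0.13×0.5912 + 0.17×0.5972 + 0.23×0.7503 + 0.16×1.6540 + 0.23×1.0812 + 0.08×0.9623 = 0.9412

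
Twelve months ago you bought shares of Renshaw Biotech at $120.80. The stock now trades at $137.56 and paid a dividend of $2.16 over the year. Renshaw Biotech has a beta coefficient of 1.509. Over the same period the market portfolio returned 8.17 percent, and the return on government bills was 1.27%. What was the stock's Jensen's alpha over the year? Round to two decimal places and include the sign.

+3.98%

Realised HPR = (P1 + D1 − P0) / P0 = (137.56 + 2.16 − 120.80) / 120.80 = 18.92 / 120.80 = 15.6623%
MRP = 8.17% − 1.27% = 6.90%
CAPM required = R_f + β·MRP = 1.27% + 1.509 × 6.90% = 11.68210%
α = realised − required = 15.6623% − 11.68210% = +3.98%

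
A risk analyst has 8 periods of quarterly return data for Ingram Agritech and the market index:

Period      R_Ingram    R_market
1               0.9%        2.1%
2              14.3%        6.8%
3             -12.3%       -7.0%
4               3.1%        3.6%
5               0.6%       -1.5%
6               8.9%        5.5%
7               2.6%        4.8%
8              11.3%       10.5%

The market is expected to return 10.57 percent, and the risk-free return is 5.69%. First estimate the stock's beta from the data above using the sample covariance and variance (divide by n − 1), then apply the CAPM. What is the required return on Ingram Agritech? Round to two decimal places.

12.58%

Mean R_i = (0.9 + 14.3 − 12.3 + 3.1 + 0.6 + 8.9 + 2.6 + 11.3) / 8 = 3.6750%
Mean R_m = (2.1 + 6.8 − 7.0 + 3.6 − 1.5 + 5.5 + 4.8 + 10.5) / 8 = 3.1000%
Σ(R_i − R̄_i)(R_m − R̄_m) = 284.4300  ⇒  Cov = 284.4300 / 7 = 40.6329
Σ(R_m − R̄_m)² = 201.5200  ⇒  Var(R_m) = 201.5200 / 7 = 28.7886
β = Cov / Var(R_m) = 40.6329 / 28.7886 = 1.4114
MRP = 10.57% − 5.69% = 4.88%
E(R) = R_f + β × MRP = 5.69% + 1.4114 × 4.88% = 12.58%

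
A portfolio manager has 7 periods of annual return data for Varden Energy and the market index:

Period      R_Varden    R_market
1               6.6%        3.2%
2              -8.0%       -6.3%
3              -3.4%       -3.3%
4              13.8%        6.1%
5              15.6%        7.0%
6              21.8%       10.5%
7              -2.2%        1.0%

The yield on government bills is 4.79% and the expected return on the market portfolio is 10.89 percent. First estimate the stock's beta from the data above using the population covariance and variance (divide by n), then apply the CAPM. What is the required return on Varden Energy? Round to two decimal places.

Mean R_i = (6.6 − 8.0 − 3.4 + 13.8 + 15.6 + 21.8 − 2.2) / 7 = 6.3143%
Mean R_m = (3.2 − 6.3 − 3.3 + 6.1 + 7.0 + 10.5 + 1.0) / 7 = 2.6000%
Σ(R_i − R̄_i)(R_m − R̄_m) = 387.9000  ⇒  Cov = 387.9000 / 7 = 55.4143
Σ(R_m − R̄_m)² = 210.9600  ⇒  Var(R_m) = 210.9600 / 7 = 30.1371
β = Cov / Var(R_m) = 55.4143 / 30.1371 = 1.8387
MRP = 10.89% − 4.79% = 6.10%
E(R) = R_f + β × MRP = 4.79% + 1.8387 × 6.10% = 16.01%

16.01%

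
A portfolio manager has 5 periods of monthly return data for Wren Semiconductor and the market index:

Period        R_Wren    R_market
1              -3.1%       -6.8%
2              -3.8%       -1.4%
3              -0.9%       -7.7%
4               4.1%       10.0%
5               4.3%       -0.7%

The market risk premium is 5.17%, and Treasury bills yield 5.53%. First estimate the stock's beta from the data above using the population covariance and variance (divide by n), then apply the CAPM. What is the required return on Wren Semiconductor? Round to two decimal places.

7.40%

Mean R_i = (-3.1 − 3.8 − 0.9 + 4.1 + 4.3) / 5 = 0.1200%
Mean R_m = (-6.8 − 1.4 − 7.7 + 10.0 − 0.7) / 5 = -1.3200%
Σ(R_i − R̄_i)(R_m − R̄_m) = 72.1120  ⇒  Cov = 72.1120 / 5 = 14.4224
Σ(R_m − R̄_m)² = 199.2680  ⇒  Var(R_m) = 199.2680 / 5 = 39.8536
β = Cov / Var(R_m) = 14.4224 / 39.8536 = 0.3619
E(R) = R_f + β × MRP = 5.53% + 0.3619 × 5.17% = 7.40%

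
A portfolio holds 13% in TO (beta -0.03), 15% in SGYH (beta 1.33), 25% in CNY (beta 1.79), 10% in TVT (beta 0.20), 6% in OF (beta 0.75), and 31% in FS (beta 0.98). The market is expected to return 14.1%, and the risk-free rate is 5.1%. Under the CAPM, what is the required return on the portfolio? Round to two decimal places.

β_P = Σ w_i β_i = 0.13×-0.03 + 0.15×1.33 + 0.25×1.79 + 0.10×0.20 + 0.06×0.75 + 0.31×0.98 = 1.0119
MRP = 14.1% − 5.1% = 9.00%
E(R_P) = R_f + β_P × MRP = 5.1% + 1.0119 × 9.0% = 14.21%

14.21%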